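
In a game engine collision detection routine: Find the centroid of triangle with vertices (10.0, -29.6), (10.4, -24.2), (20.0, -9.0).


Centroid = ((x_A+x_B+x_C)/3, (y_A+y_B+y_C)/3)
= ((10+10.4+20)/3, ((-29.6)+(-24.2)+(-9))/3)
= (13.4667, -20.9333)

(13.4667, -20.9333)


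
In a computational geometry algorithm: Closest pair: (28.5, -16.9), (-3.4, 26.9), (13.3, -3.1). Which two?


d(P0,P1) = 54.1853, d(P0,P2) = 20.53, d(P1,P2) = 34.335
Closest: P0 and P2

Closest pair: (28.5, -16.9) and (13.3, -3.1), distance = 20.53


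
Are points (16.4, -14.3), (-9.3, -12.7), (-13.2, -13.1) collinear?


Cross product: ((-9.3)-16.4)*((-13.1)-(-14.3)) - ((-12.7)-(-14.3))*((-13.2)-16.4)
= 16.52

No, not collinear


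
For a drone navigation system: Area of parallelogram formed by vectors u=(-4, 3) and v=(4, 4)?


|u x v| = |(-4)*4 - 3*4|
= |(-16) - 12| = 28

28


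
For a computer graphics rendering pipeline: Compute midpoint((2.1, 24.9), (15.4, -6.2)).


M = ((2.1+15.4)/2, (24.9+(-6.2))/2)
= (8.75, 9.35)

(8.75, 9.35)


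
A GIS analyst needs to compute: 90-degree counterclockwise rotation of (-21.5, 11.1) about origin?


90° CCW: (x,y) -> (-y, x)
(-21.5,11.1) -> (-11.1, -21.5)

(-11.1, -21.5)


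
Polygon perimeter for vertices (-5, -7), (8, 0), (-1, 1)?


Sides: (-5, -7)->(8, 0): sqrt(218) = 14.764823, (8, 0)->(-1, 1): sqrt(82) = 9.055385, (-1, 1)->(-5, -7): sqrt(80) = 8.944272
Sum = 32.76448
Perimeter = 32.7645

32.7645


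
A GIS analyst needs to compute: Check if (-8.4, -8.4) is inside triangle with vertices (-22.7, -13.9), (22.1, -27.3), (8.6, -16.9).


Cross products: AB x AP = 438.02, BC x BP = 62.05, CA x CP = -215.05
All same sign? no

No, outside


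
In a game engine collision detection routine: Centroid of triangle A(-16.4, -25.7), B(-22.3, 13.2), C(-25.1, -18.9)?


Centroid = ((x_A+x_B+x_C)/3, (y_A+y_B+y_C)/3)
= (((-16.4)+(-22.3)+(-25.1))/3, ((-25.7)+13.2+(-18.9))/3)
= (-21.2667, -10.4667)

(-21.2667, -10.4667)


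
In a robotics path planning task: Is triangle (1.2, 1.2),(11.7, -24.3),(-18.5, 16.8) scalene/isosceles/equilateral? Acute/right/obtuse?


Side lengths squared: AB^2=760.5, BC^2=2601.25, CA^2=631.45
Sorted: [631.45, 760.5, 2601.25]
By sides: Scalene, By angles: Obtuse

Scalene, Obtuse


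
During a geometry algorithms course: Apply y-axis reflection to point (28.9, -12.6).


Reflection over y-axis: (x,y) -> (-x,y)
(28.9, -12.6) -> (-28.9, -12.6)

(-28.9, -12.6)


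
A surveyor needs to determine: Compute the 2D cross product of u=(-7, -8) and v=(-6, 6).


u x v = u_x*v_y - u_y*v_x = (-7)*6 - (-8)*(-6)
= (-42) - 48 = -90

-90


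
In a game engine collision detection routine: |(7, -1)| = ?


|u| = sqrt(7^2 + (-1)^2) = sqrt(50) = 7.0711

7.0711


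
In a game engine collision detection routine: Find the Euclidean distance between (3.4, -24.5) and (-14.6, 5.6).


dx=-18, dy=30.1
d^2 = (-18)^2 + 30.1^2 = 1230.01
d = sqrt(1230.01) = 35.0715

35.0715


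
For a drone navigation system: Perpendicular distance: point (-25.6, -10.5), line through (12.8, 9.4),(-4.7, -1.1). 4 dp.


|cross product| = 54.95
|line direction| = sqrt(416.5) = 20.4083
Distance = 54.95/sqrt(416.5) = 2.6925

2.6925


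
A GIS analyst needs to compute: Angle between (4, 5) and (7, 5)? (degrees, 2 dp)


u.v = 53, |u| = sqrt(41) = 6.4031, |v| = sqrt(74) = 8.6023
cos(theta) = u.v/(|u||v|) = 53/sqrt(3034) = 0.962206
theta = acos(0.962206) = 15.8 degrees

15.8 degrees


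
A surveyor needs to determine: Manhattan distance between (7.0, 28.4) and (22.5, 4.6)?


|7-22.5| + |28.4-4.6| = 15.5 + 23.8 = 39.3

39.3


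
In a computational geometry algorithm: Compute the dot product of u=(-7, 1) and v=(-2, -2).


u . v = u_x*v_x + u_y*v_y = (-7)*(-2) + 1*(-2)
= 14 + (-2) = 12

12


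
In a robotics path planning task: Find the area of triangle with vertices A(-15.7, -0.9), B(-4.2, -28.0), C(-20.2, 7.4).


Area = |x_A(y_B-y_C) + x_B(y_C-y_A) + x_C(y_A-y_B)|/2
= |555.78 + (-34.86) + (-547.42)|/2
= 26.5/2 = 13.25

13.25


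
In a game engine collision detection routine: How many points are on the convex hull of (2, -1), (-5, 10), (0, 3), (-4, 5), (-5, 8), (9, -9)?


Convex hull vertices (CCW): (-5, 8), (-4, 5), (9, -9), (-5, 10)
Count = 4

4


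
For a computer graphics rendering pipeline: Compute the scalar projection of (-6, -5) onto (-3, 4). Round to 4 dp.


u.v = -2, |v| = sqrt(25) = 5
Scalar projection = u.v / |v| = -2 / sqrt(25) = -0.4

-0.4


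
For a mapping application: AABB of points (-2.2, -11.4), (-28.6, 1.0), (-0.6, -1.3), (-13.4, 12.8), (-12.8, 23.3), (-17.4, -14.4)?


x range: [-28.6, -0.6]
y range: [-14.4, 23.3]
Bounding box: (-28.6,-14.4) to (-0.6,23.3)

(-28.6,-14.4) to (-0.6,23.3)


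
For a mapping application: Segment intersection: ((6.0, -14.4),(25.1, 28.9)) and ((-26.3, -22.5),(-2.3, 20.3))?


Cross products: d1=-1188.04, d2=-966.32, d3=1243.88, d4=1022.16
d1*d2 < 0 and d3*d4 < 0? no

No, they don't intersect


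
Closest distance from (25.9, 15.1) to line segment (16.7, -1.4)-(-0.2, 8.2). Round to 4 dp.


Project P onto AB: t = 0.0077 (clamped to [0,1])
Closest point on segment: (16.5694, -1.3258)
Distance: 18.8909

18.8909


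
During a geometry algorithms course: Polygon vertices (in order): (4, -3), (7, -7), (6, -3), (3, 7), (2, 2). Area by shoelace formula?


Shoelace sum: (4*(-7) - 7*(-3)) + (7*(-3) - 6*(-7)) + (6*7 - 3*(-3)) + (3*2 - 2*7) + (2*(-3) - 4*2)
= 43
Area = |43|/2 = 21.5

21.5


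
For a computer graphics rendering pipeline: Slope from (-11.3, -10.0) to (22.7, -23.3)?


slope = (y2-y1)/(x2-x1) = ((-23.3)-(-10))/(22.7-(-11.3)) = (-13.3)/34 = -0.3912

-0.3912


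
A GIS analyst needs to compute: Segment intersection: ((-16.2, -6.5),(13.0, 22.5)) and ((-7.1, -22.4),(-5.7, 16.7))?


Cross products: d1=378.07, d2=-723.05, d3=-728.18, d4=372.94
d1*d2 < 0 and d3*d4 < 0? yes

Yes, they intersect


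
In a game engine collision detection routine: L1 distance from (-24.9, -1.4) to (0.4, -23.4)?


|(-24.9)-0.4| + |(-1.4)-(-23.4)| = 25.3 + 22 = 47.3

47.3


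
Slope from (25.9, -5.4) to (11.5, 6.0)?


slope = (y2-y1)/(x2-x1) = (6-(-5.4))/(11.5-25.9) = 11.4/(-14.4) = -0.7917

-0.7917


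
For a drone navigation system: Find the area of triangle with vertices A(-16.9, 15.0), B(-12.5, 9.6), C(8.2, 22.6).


Area = |x_A(y_B-y_C) + x_B(y_C-y_A) + x_C(y_A-y_B)|/2
= |219.7 + (-95) + 44.28|/2
= 168.98/2 = 84.49

84.49


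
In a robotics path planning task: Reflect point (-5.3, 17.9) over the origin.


Reflection over origin: (x,y) -> (-x,-y)
(-5.3, 17.9) -> (5.3, -17.9)

(5.3, -17.9)


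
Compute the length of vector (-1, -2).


|u| = sqrt((-1)^2 + (-2)^2) = sqrt(5) = 2.2361

2.2361


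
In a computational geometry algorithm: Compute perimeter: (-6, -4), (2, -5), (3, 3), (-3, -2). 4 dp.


Sides: (-6, -4)->(2, -5): sqrt(65) = 8.062258, (2, -5)->(3, 3): sqrt(65) = 8.062258, (3, 3)->(-3, -2): sqrt(61) = 7.81025, (-3, -2)->(-6, -4): sqrt(13) = 3.605551
Sum = 27.540317
Perimeter = 27.5403

27.5403


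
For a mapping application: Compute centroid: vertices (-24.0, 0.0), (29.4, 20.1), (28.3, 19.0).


Centroid = ((x_A+x_B+x_C)/3, (y_A+y_B+y_C)/3)
= (((-24)+29.4+28.3)/3, (0+20.1+19)/3)
= (11.2333, 13.0333)

(11.2333, 13.0333)


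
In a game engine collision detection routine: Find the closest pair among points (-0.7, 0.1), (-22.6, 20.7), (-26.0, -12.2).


d(P0,P1) = 30.0661, d(P0,P2) = 28.1315, d(P1,P2) = 33.0752
Closest: P0 and P2

Closest pair: (-0.7, 0.1) and (-26.0, -12.2), distance = 28.1315


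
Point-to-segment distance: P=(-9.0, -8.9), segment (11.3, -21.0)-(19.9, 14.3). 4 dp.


Project P onto AB: t = 0.1913 (clamped to [0,1])
Closest point on segment: (12.9453, -14.2465)
Distance: 22.5872

22.5872


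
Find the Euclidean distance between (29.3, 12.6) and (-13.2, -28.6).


dx=-42.5, dy=-41.2
d^2 = (-42.5)^2 + (-41.2)^2 = 3503.69
d = sqrt(3503.69) = 59.192

59.192


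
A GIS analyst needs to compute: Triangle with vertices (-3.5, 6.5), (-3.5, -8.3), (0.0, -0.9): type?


Side lengths squared: AB^2=219.04, BC^2=67.01, CA^2=67.01
Sorted: [67.01, 67.01, 219.04]
By sides: Isosceles, By angles: Obtuse

Isosceles, Obtuse


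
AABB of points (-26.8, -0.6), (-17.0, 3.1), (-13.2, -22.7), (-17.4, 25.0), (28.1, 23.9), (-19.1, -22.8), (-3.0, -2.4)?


x range: [-26.8, 28.1]
y range: [-22.8, 25]
Bounding box: (-26.8,-22.8) to (28.1,25)

(-26.8,-22.8) to (28.1,25)


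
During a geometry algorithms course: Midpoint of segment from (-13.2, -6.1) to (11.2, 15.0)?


M = (((-13.2)+11.2)/2, ((-6.1)+15)/2)
= (-1, 4.45)

(-1, 4.45)


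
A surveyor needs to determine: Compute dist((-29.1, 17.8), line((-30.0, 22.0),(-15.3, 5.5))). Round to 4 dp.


|cross product| = 46.89
|line direction| = sqrt(488.34) = 22.0984
Distance = 46.89/sqrt(488.34) = 2.1219

2.1219


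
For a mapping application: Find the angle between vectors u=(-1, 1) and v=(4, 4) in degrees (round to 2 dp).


u.v = 0, |u| = sqrt(2) = 1.4142, |v| = sqrt(32) = 5.6569
cos(theta) = u.v/(|u||v|) = 0/sqrt(64) = 0
theta = acos(0) = 90 degrees

90 degrees


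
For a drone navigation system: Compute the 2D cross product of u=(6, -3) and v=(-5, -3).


u x v = u_x*v_y - u_y*v_x = 6*(-3) - (-3)*(-5)
= (-18) - 15 = -33

-33


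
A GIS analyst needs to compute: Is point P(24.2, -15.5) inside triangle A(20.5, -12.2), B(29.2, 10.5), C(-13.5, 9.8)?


Cross products: AB x AP = -112.7, BC x BP = 1106.7, CA x CP = -30.8
All same sign? no

No, outside


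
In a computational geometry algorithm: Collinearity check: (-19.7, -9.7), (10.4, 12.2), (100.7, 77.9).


Cross product: (10.4-(-19.7))*(77.9-(-9.7)) - (12.2-(-9.7))*(100.7-(-19.7))
= 0

Yes, collinear


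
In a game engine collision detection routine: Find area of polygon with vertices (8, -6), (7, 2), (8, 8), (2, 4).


Shoelace sum: (8*2 - 7*(-6)) + (7*8 - 8*2) + (8*4 - 2*8) + (2*(-6) - 8*4)
= 70
Area = |70|/2 = 35

35


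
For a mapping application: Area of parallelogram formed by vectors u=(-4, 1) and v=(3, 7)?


|u x v| = |(-4)*7 - 1*3|
= |(-28) - 3| = 31

31


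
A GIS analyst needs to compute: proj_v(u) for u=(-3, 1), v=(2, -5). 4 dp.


u.v = -11, |v| = sqrt(29) = 5.3852
Scalar projection = u.v / |v| = -11 / sqrt(29) = -2.0426

-2.0426


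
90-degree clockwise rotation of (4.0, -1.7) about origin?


90° CW: (x,y) -> (y, -x)
(4,-1.7) -> (-1.7, -4)

(-1.7, -4)


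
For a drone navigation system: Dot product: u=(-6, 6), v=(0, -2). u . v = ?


u . v = u_x*v_x + u_y*v_y = (-6)*0 + 6*(-2)
= 0 + (-12) = -12

-12


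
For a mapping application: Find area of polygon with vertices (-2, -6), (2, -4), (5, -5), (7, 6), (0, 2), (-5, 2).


Shoelace sum: ((-2)*(-4) - 2*(-6)) + (2*(-5) - 5*(-4)) + (5*6 - 7*(-5)) + (7*2 - 0*6) + (0*2 - (-5)*2) + ((-5)*(-6) - (-2)*2)
= 153
Area = |153|/2 = 76.5

76.5


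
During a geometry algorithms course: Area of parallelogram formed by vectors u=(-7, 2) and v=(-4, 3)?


|u x v| = |(-7)*3 - 2*(-4)|
= |(-21) - (-8)| = 13

13


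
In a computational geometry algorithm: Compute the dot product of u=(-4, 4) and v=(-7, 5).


u . v = u_x*v_x + u_y*v_y = (-4)*(-7) + 4*5
= 28 + 20 = 48

48


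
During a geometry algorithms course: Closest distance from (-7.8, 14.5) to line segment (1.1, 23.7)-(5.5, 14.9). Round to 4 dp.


Project P onto AB: t = 0.4318 (clamped to [0,1])
Closest point on segment: (3, 19.9)
Distance: 12.0748

12.0748


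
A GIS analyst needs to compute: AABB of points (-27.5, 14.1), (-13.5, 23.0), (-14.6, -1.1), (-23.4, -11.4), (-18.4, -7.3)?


x range: [-27.5, -13.5]
y range: [-11.4, 23]
Bounding box: (-27.5,-11.4) to (-13.5,23)

(-27.5,-11.4) to (-13.5,23)


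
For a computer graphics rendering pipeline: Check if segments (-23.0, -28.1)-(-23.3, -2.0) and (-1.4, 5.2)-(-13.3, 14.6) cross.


Cross products: d1=599.31, d2=291.54, d3=-573.75, d4=-265.98
d1*d2 < 0 and d3*d4 < 0? no

No, they don't intersect


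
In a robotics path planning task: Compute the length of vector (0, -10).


|u| = sqrt(0^2 + (-10)^2) = sqrt(100) = 10

10


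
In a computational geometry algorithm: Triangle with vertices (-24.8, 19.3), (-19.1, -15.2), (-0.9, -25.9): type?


Side lengths squared: AB^2=1222.74, BC^2=445.73, CA^2=2614.25
Sorted: [445.73, 1222.74, 2614.25]
By sides: Scalene, By angles: Obtuse

Scalene, Obtuse


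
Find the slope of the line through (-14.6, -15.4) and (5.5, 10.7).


slope = (y2-y1)/(x2-x1) = (10.7-(-15.4))/(5.5-(-14.6)) = 26.1/20.1 = 1.2985

1.2985


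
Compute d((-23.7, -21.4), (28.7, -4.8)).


dx=52.4, dy=16.6
d^2 = 52.4^2 + 16.6^2 = 3021.32
d = sqrt(3021.32) = 54.9665

54.9665


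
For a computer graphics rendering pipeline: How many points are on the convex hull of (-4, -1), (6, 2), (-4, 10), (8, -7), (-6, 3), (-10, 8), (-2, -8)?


Convex hull vertices (CCW): (-10, 8), (-2, -8), (8, -7), (6, 2), (-4, 10)
Count = 5

5


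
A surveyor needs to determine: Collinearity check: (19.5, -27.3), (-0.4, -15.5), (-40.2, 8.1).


Cross product: ((-0.4)-19.5)*(8.1-(-27.3)) - ((-15.5)-(-27.3))*((-40.2)-19.5)
= 0

Yes, collinear


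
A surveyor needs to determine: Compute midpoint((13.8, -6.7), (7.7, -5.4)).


M = ((13.8+7.7)/2, ((-6.7)+(-5.4))/2)
= (10.75, -6.05)

(10.75, -6.05)


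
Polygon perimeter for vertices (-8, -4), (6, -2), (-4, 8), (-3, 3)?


Sides: (-8, -4)->(6, -2): sqrt(200) = 14.142136, (6, -2)->(-4, 8): sqrt(200) = 14.142136, (-4, 8)->(-3, 3): sqrt(26) = 5.09902, (-3, 3)->(-8, -4): sqrt(74) = 8.602325
Sum = 41.985617
Perimeter = 41.9856

41.9856


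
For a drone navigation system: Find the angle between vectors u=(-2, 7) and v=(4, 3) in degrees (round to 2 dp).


u.v = 13, |u| = sqrt(53) = 7.2801, |v| = sqrt(25) = 5
cos(theta) = u.v/(|u||v|) = 13/sqrt(1325) = 0.357137
theta = acos(0.357137) = 69.08 degrees

69.08 degrees


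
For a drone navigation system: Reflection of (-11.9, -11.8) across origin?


Reflection over origin: (x,y) -> (-x,-y)
(-11.9, -11.8) -> (11.9, 11.8)

(11.9, 11.8)


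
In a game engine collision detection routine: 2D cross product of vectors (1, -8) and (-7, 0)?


u x v = u_x*v_y - u_y*v_x = 1*0 - (-8)*(-7)
= 0 - 56 = -56

-56


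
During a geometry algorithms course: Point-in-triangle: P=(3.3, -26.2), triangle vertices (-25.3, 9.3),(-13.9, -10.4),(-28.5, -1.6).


Cross products: AB x AP = 158.72, BC x BP = 79.32, CA x CP = -425.34
All same sign? no

No, outside


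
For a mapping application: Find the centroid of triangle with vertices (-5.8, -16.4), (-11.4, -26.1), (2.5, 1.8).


Centroid = ((x_A+x_B+x_C)/3, (y_A+y_B+y_C)/3)
= (((-5.8)+(-11.4)+2.5)/3, ((-16.4)+(-26.1)+1.8)/3)
= (-4.9, -13.5667)

(-4.9, -13.5667)


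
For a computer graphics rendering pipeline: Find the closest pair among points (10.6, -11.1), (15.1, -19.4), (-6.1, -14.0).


d(P0,P1) = 9.4414, d(P0,P2) = 16.9499, d(P1,P2) = 21.8769
Closest: P0 and P1

Closest pair: (10.6, -11.1) and (15.1, -19.4), distance = 9.4414


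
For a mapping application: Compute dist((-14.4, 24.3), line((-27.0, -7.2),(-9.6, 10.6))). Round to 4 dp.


|cross product| = 323.82
|line direction| = sqrt(619.6) = 24.8918
Distance = 323.82/sqrt(619.6) = 13.0091

13.0091


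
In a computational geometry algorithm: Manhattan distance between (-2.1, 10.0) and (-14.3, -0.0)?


|(-2.1)-(-14.3)| + |10-0| = 12.2 + 10 = 22.2

22.2


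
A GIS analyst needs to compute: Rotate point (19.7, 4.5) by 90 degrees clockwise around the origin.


90° CW: (x,y) -> (y, -x)
(19.7,4.5) -> (4.5, -19.7)

(4.5, -19.7)


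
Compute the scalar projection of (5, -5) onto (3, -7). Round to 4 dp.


u.v = 50, |v| = sqrt(58) = 7.6158
Scalar projection = u.v / |v| = 50 / sqrt(58) = 6.5653

6.5653


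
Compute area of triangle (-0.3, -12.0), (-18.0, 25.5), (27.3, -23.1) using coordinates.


Area = |x_A(y_B-y_C) + x_B(y_C-y_A) + x_C(y_A-y_B)|/2
= |(-14.58) + 199.8 + (-1023.75)|/2
= 838.53/2 = 419.265

419.265


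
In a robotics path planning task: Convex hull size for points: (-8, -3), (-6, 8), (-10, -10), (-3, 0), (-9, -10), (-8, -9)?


Convex hull vertices (CCW): (-10, -10), (-9, -10), (-8, -9), (-3, 0), (-6, 8)
Count = 5

5


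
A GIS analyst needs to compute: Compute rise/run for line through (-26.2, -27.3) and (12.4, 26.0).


slope = (y2-y1)/(x2-x1) = (26-(-27.3))/(12.4-(-26.2)) = 53.3/38.6 = 1.3808

1.3808


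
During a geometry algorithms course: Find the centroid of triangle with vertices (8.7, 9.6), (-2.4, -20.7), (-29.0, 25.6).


Centroid = ((x_A+x_B+x_C)/3, (y_A+y_B+y_C)/3)
= ((8.7+(-2.4)+(-29))/3, (9.6+(-20.7)+25.6)/3)
= (-7.5667, 4.8333)

(-7.5667, 4.8333)


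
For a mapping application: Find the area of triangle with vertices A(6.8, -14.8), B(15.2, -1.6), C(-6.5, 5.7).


Area = |x_A(y_B-y_C) + x_B(y_C-y_A) + x_C(y_A-y_B)|/2
= |(-49.64) + 311.6 + 85.8|/2
= 347.76/2 = 173.88

173.88


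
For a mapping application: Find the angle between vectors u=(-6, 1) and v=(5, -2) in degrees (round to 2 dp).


u.v = -32, |u| = sqrt(37) = 6.0828, |v| = sqrt(29) = 5.3852
cos(theta) = u.v/(|u||v|) = -32/sqrt(1073) = -0.9769
theta = acos(-0.9769) = 167.66 degrees

167.66 degrees


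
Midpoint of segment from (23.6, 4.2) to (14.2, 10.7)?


M = ((23.6+14.2)/2, (4.2+10.7)/2)
= (18.9, 7.45)

(18.9, 7.45)


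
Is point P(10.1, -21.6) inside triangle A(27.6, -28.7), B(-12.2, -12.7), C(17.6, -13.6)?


Cross products: AB x AP = -2.58, BC x BP = -245.15, CA x CP = -193.25
All same sign? yes

Yes, inside


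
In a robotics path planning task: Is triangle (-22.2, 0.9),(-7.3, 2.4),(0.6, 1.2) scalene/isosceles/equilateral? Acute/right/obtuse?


Side lengths squared: AB^2=224.26, BC^2=63.85, CA^2=519.93
Sorted: [63.85, 224.26, 519.93]
By sides: Scalene, By angles: Obtuse

Scalene, Obtuse


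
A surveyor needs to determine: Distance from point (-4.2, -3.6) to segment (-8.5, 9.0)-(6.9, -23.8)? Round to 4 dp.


Project P onto AB: t = 0.3652 (clamped to [0,1])
Closest point on segment: (-2.876, -2.9784)
Distance: 1.4627

1.4627


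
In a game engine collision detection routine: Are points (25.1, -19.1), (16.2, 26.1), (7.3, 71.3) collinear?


Cross product: (16.2-25.1)*(71.3-(-19.1)) - (26.1-(-19.1))*(7.3-25.1)
= 0

Yes, collinear


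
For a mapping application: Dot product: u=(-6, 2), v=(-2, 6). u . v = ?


u . v = u_x*v_x + u_y*v_y = (-6)*(-2) + 2*6
= 12 + 12 = 24

24


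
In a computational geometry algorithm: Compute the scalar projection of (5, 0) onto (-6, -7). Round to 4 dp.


u.v = -30, |v| = sqrt(85) = 9.2195
Scalar projection = u.v / |v| = -30 / sqrt(85) = -3.254

-3.254


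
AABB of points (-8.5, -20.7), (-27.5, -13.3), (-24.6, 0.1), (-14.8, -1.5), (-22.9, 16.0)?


x range: [-27.5, -8.5]
y range: [-20.7, 16]
Bounding box: (-27.5,-20.7) to (-8.5,16)

(-27.5,-20.7) to (-8.5,16)


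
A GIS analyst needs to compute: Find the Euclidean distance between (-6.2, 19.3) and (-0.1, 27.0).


dx=6.1, dy=7.7
d^2 = 6.1^2 + 7.7^2 = 96.5
d = sqrt(96.5) = 9.8234

9.8234


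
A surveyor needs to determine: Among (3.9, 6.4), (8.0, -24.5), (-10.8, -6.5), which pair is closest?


d(P0,P1) = 31.1708, d(P0,P2) = 19.5576, d(P1,P2) = 26.0277
Closest: P0 and P2

Closest pair: (3.9, 6.4) and (-10.8, -6.5), distance = 19.5576


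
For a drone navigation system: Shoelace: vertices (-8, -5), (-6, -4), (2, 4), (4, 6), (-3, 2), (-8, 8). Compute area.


Shoelace sum: ((-8)*(-4) - (-6)*(-5)) + ((-6)*4 - 2*(-4)) + (2*6 - 4*4) + (4*2 - (-3)*6) + ((-3)*8 - (-8)*2) + ((-8)*(-5) - (-8)*8)
= 104
Area = |104|/2 = 52

52


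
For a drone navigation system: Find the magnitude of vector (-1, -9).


|u| = sqrt((-1)^2 + (-9)^2) = sqrt(82) = 9.0554

9.0554


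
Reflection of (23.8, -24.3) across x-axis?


Reflection over x-axis: (x,y) -> (x,-y)
(23.8, -24.3) -> (23.8, 24.3)

(23.8, 24.3)


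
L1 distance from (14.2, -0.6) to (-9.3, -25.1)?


|14.2-(-9.3)| + |(-0.6)-(-25.1)| = 23.5 + 24.5 = 48

48


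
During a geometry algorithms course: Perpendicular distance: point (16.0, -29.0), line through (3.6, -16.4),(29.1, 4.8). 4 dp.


|cross product| = 584.18
|line direction| = sqrt(1099.69) = 33.1616
Distance = 584.18/sqrt(1099.69) = 17.6162

17.6162


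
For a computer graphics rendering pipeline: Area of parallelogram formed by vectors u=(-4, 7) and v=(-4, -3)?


|u x v| = |(-4)*(-3) - 7*(-4)|
= |12 - (-28)| = 40

40


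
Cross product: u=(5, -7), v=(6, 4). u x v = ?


u x v = u_x*v_y - u_y*v_x = 5*4 - (-7)*6
= 20 - (-42) = 62

62


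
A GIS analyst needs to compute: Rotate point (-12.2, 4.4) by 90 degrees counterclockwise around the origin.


90° CCW: (x,y) -> (-y, x)
(-12.2,4.4) -> (-4.4, -12.2)

(-4.4, -12.2)


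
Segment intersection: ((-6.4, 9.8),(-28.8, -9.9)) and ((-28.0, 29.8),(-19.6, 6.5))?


Cross products: d1=335.28, d2=-352.12, d3=-873.52, d4=-186.12
d1*d2 < 0 and d3*d4 < 0? no

No, they don't intersect


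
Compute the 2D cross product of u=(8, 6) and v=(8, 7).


u x v = u_x*v_y - u_y*v_x = 8*7 - 6*8
= 56 - 48 = 8

8


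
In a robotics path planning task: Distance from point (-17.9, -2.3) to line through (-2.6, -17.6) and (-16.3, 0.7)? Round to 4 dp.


|cross product| = 70.38
|line direction| = sqrt(522.58) = 22.86
Distance = 70.38/sqrt(522.58) = 3.0787

3.0787


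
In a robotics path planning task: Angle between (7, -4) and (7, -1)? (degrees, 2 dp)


u.v = 53, |u| = sqrt(65) = 8.0623, |v| = sqrt(50) = 7.0711
cos(theta) = u.v/(|u||v|) = 53/sqrt(3250) = 0.929682
theta = acos(0.929682) = 21.61 degrees

21.61 degrees


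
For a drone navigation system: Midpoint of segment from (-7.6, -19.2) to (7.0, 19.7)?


M = (((-7.6)+7)/2, ((-19.2)+19.7)/2)
= (-0.3, 0.25)

(-0.3, 0.25)


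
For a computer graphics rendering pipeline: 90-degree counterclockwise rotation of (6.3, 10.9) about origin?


90° CCW: (x,y) -> (-y, x)
(6.3,10.9) -> (-10.9, 6.3)

(-10.9, 6.3)


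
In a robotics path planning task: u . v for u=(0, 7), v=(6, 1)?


u . v = u_x*v_x + u_y*v_y = 0*6 + 7*1
= 0 + 7 = 7

7


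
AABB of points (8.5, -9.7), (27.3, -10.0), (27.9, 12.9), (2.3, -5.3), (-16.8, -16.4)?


x range: [-16.8, 27.9]
y range: [-16.4, 12.9]
Bounding box: (-16.8,-16.4) to (27.9,12.9)

(-16.8,-16.4) to (27.9,12.9)


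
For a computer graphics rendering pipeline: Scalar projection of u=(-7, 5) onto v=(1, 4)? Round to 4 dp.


u.v = 13, |v| = sqrt(17) = 4.1231
Scalar projection = u.v / |v| = 13 / sqrt(17) = 3.153

3.153


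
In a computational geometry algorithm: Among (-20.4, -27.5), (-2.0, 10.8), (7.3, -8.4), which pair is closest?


d(P0,P1) = 42.4906, d(P0,P2) = 33.6467, d(P1,P2) = 21.3338
Closest: P1 and P2

Closest pair: (-2.0, 10.8) and (7.3, -8.4), distance = 21.3338


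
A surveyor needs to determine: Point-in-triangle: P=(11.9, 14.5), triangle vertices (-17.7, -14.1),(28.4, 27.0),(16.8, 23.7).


Cross products: AB x AP = 101.9, BC x BP = 90.55, CA x CP = 132.18
All same sign? yes

Yes, inside


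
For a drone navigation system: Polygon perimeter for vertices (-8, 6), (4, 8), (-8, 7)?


Sides: (-8, 6)->(4, 8): sqrt(148) = 12.165525, (4, 8)->(-8, 7): sqrt(145) = 12.041595, (-8, 7)->(-8, 6): sqrt(1) = 1
Sum = 25.20712
Perimeter = 25.2071

25.2071


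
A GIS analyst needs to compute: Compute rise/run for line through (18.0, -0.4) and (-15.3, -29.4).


slope = (y2-y1)/(x2-x1) = ((-29.4)-(-0.4))/((-15.3)-18) = (-29)/(-33.3) = 0.8709

0.8709


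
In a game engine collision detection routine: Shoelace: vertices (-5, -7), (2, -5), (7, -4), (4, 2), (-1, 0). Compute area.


Shoelace sum: ((-5)*(-5) - 2*(-7)) + (2*(-4) - 7*(-5)) + (7*2 - 4*(-4)) + (4*0 - (-1)*2) + ((-1)*(-7) - (-5)*0)
= 105
Area = |105|/2 = 52.5

52.5


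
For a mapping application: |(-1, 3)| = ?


|u| = sqrt((-1)^2 + 3^2) = sqrt(10) = 3.1623

3.1623


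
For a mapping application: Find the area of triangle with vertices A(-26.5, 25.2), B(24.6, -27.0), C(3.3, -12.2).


Area = |x_A(y_B-y_C) + x_B(y_C-y_A) + x_C(y_A-y_B)|/2
= |392.2 + (-920.04) + 172.26|/2
= 355.58/2 = 177.79

177.79


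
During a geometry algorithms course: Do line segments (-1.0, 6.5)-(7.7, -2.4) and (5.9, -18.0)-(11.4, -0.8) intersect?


Cross products: d1=253.43, d2=54.84, d3=-151.74, d4=46.85
d1*d2 < 0 and d3*d4 < 0? no

No, they don't intersect


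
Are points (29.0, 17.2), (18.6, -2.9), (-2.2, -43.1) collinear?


Cross product: (18.6-29)*((-43.1)-17.2) - ((-2.9)-17.2)*((-2.2)-29)
= 0

Yes, collinear


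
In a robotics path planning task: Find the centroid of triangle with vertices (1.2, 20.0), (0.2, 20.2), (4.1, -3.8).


Centroid = ((x_A+x_B+x_C)/3, (y_A+y_B+y_C)/3)
= ((1.2+0.2+4.1)/3, (20+20.2+(-3.8))/3)
= (1.8333, 12.1333)

(1.8333, 12.1333)


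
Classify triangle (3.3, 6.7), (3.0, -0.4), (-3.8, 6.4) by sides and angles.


Side lengths squared: AB^2=50.5, BC^2=92.48, CA^2=50.5
Sorted: [50.5, 50.5, 92.48]
By sides: Isosceles, By angles: Acute

Isosceles, Acute


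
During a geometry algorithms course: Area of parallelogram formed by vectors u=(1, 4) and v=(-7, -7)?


|u x v| = |1*(-7) - 4*(-7)|
= |(-7) - (-28)| = 21

21


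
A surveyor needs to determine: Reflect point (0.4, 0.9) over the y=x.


Reflection over y=x: (x,y) -> (y,x)
(0.4, 0.9) -> (0.9, 0.4)

(0.9, 0.4)


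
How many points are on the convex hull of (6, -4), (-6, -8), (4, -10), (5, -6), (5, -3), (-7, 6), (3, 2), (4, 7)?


Convex hull vertices (CCW): (-7, 6), (-6, -8), (4, -10), (6, -4), (4, 7)
Count = 5

5


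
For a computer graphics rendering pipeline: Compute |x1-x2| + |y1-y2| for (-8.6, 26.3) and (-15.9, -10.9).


|(-8.6)-(-15.9)| + |26.3-(-10.9)| = 7.3 + 37.2 = 44.5

44.5


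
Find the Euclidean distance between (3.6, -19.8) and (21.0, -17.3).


dx=17.4, dy=2.5
d^2 = 17.4^2 + 2.5^2 = 309.01
d = sqrt(309.01) = 17.5787

17.5787


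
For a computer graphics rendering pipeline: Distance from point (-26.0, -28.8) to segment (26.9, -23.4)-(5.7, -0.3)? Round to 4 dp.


Project P onto AB: t = 1 (clamped to [0,1])
Closest point on segment: (5.7, -0.3)
Distance: 42.6279

42.6279


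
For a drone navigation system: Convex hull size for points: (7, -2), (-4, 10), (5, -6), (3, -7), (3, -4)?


Convex hull vertices (CCW): (-4, 10), (3, -7), (5, -6), (7, -2)
Count = 4

4


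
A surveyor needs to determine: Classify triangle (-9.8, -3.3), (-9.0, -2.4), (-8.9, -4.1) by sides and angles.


Side lengths squared: AB^2=1.45, BC^2=2.9, CA^2=1.45
Sorted: [1.45, 1.45, 2.9]
By sides: Isosceles, By angles: Right

Isosceles, Right


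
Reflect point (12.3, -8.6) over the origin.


Reflection over origin: (x,y) -> (-x,-y)
(12.3, -8.6) -> (-12.3, 8.6)

(-12.3, 8.6)


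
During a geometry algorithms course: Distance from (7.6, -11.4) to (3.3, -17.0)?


dx=-4.3, dy=-5.6
d^2 = (-4.3)^2 + (-5.6)^2 = 49.85
d = sqrt(49.85) = 7.0605

7.0605


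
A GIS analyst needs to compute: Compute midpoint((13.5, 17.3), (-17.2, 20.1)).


M = ((13.5+(-17.2))/2, (17.3+20.1)/2)
= (-1.85, 18.7)

(-1.85, 18.7)


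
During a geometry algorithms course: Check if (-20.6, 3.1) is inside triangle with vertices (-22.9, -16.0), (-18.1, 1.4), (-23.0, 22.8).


Cross products: AB x AP = 51.66, BC x BP = 45.17, CA x CP = 91.15
All same sign? yes

Yes, inside


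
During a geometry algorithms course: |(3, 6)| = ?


|u| = sqrt(3^2 + 6^2) = sqrt(45) = 6.7082

6.7082


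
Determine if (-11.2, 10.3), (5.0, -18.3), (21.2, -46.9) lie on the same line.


Cross product: (5-(-11.2))*((-46.9)-10.3) - ((-18.3)-10.3)*(21.2-(-11.2))
= 0

Yes, collinear


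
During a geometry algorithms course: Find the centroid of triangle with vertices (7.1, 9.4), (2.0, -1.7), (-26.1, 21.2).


Centroid = ((x_A+x_B+x_C)/3, (y_A+y_B+y_C)/3)
= ((7.1+2+(-26.1))/3, (9.4+(-1.7)+21.2)/3)
= (-5.6667, 9.6333)

(-5.6667, 9.6333)


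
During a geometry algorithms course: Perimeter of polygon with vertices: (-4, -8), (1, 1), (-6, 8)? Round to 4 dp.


Sides: (-4, -8)->(1, 1): sqrt(106) = 10.29563, (1, 1)->(-6, 8): sqrt(98) = 9.899495, (-6, 8)->(-4, -8): sqrt(260) = 16.124515
Sum = 36.31964
Perimeter = 36.3196

36.3196


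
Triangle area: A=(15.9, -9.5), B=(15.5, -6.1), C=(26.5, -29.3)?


Area = |x_A(y_B-y_C) + x_B(y_C-y_A) + x_C(y_A-y_B)|/2
= |368.88 + (-306.9) + (-90.1)|/2
= 28.12/2 = 14.06

14.06


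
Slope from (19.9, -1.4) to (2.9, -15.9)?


slope = (y2-y1)/(x2-x1) = ((-15.9)-(-1.4))/(2.9-19.9) = (-14.5)/(-17) = 0.8529

0.8529


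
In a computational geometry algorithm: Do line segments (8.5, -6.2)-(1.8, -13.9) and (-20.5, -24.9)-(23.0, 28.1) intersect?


Cross products: d1=-723.55, d2=-703.4, d3=-98.01, d4=-118.16
d1*d2 < 0 and d3*d4 < 0? no

No, they don't intersect


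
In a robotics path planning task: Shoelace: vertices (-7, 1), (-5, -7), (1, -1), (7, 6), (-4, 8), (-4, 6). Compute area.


Shoelace sum: ((-7)*(-7) - (-5)*1) + ((-5)*(-1) - 1*(-7)) + (1*6 - 7*(-1)) + (7*8 - (-4)*6) + ((-4)*6 - (-4)*8) + ((-4)*1 - (-7)*6)
= 205
Area = |205|/2 = 102.5

102.5


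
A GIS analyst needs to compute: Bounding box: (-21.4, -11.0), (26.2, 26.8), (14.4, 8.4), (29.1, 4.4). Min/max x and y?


x range: [-21.4, 29.1]
y range: [-11, 26.8]
Bounding box: (-21.4,-11) to (29.1,26.8)

(-21.4,-11) to (29.1,26.8)


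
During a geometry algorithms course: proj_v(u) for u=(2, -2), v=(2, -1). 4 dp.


u.v = 6, |v| = sqrt(5) = 2.2361
Scalar projection = u.v / |v| = 6 / sqrt(5) = 2.6833

2.6833


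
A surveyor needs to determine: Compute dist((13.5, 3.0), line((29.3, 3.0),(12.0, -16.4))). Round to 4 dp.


|cross product| = 306.52
|line direction| = sqrt(675.65) = 25.9933
Distance = 306.52/sqrt(675.65) = 11.7923

11.7923


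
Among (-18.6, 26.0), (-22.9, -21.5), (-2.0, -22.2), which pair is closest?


d(P0,P1) = 47.6942, d(P0,P2) = 50.9784, d(P1,P2) = 20.9117
Closest: P1 and P2

Closest pair: (-22.9, -21.5) and (-2.0, -22.2), distance = 20.9117


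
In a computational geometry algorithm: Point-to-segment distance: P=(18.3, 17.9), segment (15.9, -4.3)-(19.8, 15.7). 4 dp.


Project P onto AB: t = 1 (clamped to [0,1])
Closest point on segment: (19.8, 15.7)
Distance: 2.6627

2.6627


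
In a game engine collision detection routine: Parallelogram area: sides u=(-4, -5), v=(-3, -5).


|u x v| = |(-4)*(-5) - (-5)*(-3)|
= |20 - 15| = 5

5


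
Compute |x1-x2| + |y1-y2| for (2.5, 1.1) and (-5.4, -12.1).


|2.5-(-5.4)| + |1.1-(-12.1)| = 7.9 + 13.2 = 21.1

21.1


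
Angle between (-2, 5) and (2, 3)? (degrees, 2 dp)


u.v = 11, |u| = sqrt(29) = 5.3852, |v| = sqrt(13) = 3.6056
cos(theta) = u.v/(|u||v|) = 11/sqrt(377) = 0.566529
theta = acos(0.566529) = 55.49 degrees

55.49 degrees


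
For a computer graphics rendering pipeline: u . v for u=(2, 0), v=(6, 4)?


u . v = u_x*v_x + u_y*v_y = 2*6 + 0*4
= 12 + 0 = 12

12


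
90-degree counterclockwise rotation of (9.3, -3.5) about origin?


90° CCW: (x,y) -> (-y, x)
(9.3,-3.5) -> (3.5, 9.3)

(3.5, 9.3)


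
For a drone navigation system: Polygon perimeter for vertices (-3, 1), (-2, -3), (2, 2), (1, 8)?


Sides: (-3, 1)->(-2, -3): sqrt(17) = 4.123106, (-2, -3)->(2, 2): sqrt(41) = 6.403124, (2, 2)->(1, 8): sqrt(37) = 6.082763, (1, 8)->(-3, 1): sqrt(65) = 8.062258
Sum = 24.671251
Perimeter = 24.6713

24.6713


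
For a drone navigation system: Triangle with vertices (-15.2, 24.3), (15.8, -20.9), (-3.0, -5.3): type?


Side lengths squared: AB^2=3004.04, BC^2=596.8, CA^2=1025
Sorted: [596.8, 1025, 3004.04]
By sides: Scalene, By angles: Obtuse

Scalene, Obtuse


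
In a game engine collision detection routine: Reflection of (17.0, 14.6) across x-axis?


Reflection over x-axis: (x,y) -> (x,-y)
(17, 14.6) -> (17, -14.6)

(17, -14.6)


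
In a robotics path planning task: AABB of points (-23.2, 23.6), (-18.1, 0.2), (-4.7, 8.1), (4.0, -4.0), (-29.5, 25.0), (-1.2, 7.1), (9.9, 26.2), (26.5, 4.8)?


x range: [-29.5, 26.5]
y range: [-4, 26.2]
Bounding box: (-29.5,-4) to (26.5,26.2)

(-29.5,-4) to (26.5,26.2)


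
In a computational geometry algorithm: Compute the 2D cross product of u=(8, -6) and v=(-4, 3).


u x v = u_x*v_y - u_y*v_x = 8*3 - (-6)*(-4)
= 24 - 24 = 0

0


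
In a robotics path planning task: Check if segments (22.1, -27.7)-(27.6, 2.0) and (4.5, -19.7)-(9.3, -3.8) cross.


Cross products: d1=-318.24, d2=-263.13, d3=566.72, d4=511.61
d1*d2 < 0 and d3*d4 < 0? no

No, they don't intersect


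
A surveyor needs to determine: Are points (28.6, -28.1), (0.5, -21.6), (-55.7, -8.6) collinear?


Cross product: (0.5-28.6)*((-8.6)-(-28.1)) - ((-21.6)-(-28.1))*((-55.7)-28.6)
= 0

Yes, collinear


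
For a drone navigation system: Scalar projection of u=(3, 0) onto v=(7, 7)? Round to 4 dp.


u.v = 21, |v| = sqrt(98) = 9.8995
Scalar projection = u.v / |v| = 21 / sqrt(98) = 2.1213

2.1213


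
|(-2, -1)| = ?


|u| = sqrt((-2)^2 + (-1)^2) = sqrt(5) = 2.2361

2.2361


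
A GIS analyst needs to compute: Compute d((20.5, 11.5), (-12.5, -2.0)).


dx=-33, dy=-13.5
d^2 = (-33)^2 + (-13.5)^2 = 1271.25
d = sqrt(1271.25) = 35.6546

35.6546


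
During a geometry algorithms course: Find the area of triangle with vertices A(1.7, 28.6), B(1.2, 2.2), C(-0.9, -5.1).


Area = |x_A(y_B-y_C) + x_B(y_C-y_A) + x_C(y_A-y_B)|/2
= |12.41 + (-40.44) + (-23.76)|/2
= 51.79/2 = 25.895

25.895


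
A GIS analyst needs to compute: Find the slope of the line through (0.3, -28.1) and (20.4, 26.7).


slope = (y2-y1)/(x2-x1) = (26.7-(-28.1))/(20.4-0.3) = 54.8/20.1 = 2.7264

2.7264


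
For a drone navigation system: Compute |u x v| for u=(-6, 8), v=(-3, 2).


|u x v| = |(-6)*2 - 8*(-3)|
= |(-12) - (-24)| = 12

12


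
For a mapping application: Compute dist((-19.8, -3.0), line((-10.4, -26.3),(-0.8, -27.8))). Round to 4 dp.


|cross product| = 209.58
|line direction| = sqrt(94.41) = 9.7165
Distance = 209.58/sqrt(94.41) = 21.5695

21.5695


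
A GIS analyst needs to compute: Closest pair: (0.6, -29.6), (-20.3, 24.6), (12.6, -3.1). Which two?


d(P0,P1) = 58.09, d(P0,P2) = 29.0904, d(P1,P2) = 43.0081
Closest: P0 and P2

Closest pair: (0.6, -29.6) and (12.6, -3.1), distance = 29.0904


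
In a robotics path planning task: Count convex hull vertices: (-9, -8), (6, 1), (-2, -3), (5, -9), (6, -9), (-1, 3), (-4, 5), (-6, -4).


Convex hull vertices (CCW): (-9, -8), (5, -9), (6, -9), (6, 1), (-4, 5)
Count = 5

5


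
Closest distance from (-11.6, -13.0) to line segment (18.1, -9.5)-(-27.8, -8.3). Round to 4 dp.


Project P onto AB: t = 0.6446 (clamped to [0,1])
Closest point on segment: (-11.4883, -8.7265)
Distance: 4.275

4.275


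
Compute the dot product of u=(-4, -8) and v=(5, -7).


u . v = u_x*v_x + u_y*v_y = (-4)*5 + (-8)*(-7)
= (-20) + 56 = 36

36


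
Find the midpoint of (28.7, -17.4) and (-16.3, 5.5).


M = ((28.7+(-16.3))/2, ((-17.4)+5.5)/2)
= (6.2, -5.95)

(6.2, -5.95)


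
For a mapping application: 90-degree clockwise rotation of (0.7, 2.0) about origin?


90° CW: (x,y) -> (y, -x)
(0.7,2) -> (2, -0.7)

(2, -0.7)


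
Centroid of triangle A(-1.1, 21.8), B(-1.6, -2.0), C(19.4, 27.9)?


Centroid = ((x_A+x_B+x_C)/3, (y_A+y_B+y_C)/3)
= (((-1.1)+(-1.6)+19.4)/3, (21.8+(-2)+27.9)/3)
= (5.5667, 15.9)

(5.5667, 15.9)


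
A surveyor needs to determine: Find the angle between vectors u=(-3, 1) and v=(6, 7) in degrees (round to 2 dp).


u.v = -11, |u| = sqrt(10) = 3.1623, |v| = sqrt(85) = 9.2195
cos(theta) = u.v/(|u||v|) = -11/sqrt(850) = -0.377297
theta = acos(-0.377297) = 112.17 degrees

112.17 degrees


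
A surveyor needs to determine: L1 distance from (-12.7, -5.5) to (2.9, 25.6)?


|(-12.7)-2.9| + |(-5.5)-25.6| = 15.6 + 31.1 = 46.7

46.7


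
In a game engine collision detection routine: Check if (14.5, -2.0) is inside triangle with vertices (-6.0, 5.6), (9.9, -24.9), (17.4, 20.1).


Cross products: AB x AP = 504.41, BC x BP = -35.25, CA x CP = 475.09
All same sign? no

No, outside


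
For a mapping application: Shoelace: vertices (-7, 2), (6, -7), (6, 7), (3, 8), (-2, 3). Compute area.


Shoelace sum: ((-7)*(-7) - 6*2) + (6*7 - 6*(-7)) + (6*8 - 3*7) + (3*3 - (-2)*8) + ((-2)*2 - (-7)*3)
= 190
Area = |190|/2 = 95

95


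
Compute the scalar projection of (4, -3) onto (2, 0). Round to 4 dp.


u.v = 8, |v| = sqrt(4) = 2
Scalar projection = u.v / |v| = 8 / sqrt(4) = 4

4


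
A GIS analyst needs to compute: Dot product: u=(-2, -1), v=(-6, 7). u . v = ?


u . v = u_x*v_x + u_y*v_y = (-2)*(-6) + (-1)*7
= 12 + (-7) = 5

5


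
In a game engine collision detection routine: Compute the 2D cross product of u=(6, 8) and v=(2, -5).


u x v = u_x*v_y - u_y*v_x = 6*(-5) - 8*2
= (-30) - 16 = -46

-46


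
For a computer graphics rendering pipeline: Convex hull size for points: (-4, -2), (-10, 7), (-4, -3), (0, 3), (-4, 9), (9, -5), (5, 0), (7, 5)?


Convex hull vertices (CCW): (-10, 7), (-4, -3), (9, -5), (7, 5), (-4, 9)
Count = 5

5


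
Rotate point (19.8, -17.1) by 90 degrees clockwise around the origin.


90° CW: (x,y) -> (y, -x)
(19.8,-17.1) -> (-17.1, -19.8)

(-17.1, -19.8)


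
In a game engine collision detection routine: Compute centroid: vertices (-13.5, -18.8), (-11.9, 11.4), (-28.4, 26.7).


Centroid = ((x_A+x_B+x_C)/3, (y_A+y_B+y_C)/3)
= (((-13.5)+(-11.9)+(-28.4))/3, ((-18.8)+11.4+26.7)/3)
= (-17.9333, 6.4333)

(-17.9333, 6.4333)


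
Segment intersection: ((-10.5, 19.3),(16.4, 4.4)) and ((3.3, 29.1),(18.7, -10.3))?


Cross products: d1=-694.64, d2=135.76, d3=469.24, d4=-361.16
d1*d2 < 0 and d3*d4 < 0? yes

Yes, they intersect


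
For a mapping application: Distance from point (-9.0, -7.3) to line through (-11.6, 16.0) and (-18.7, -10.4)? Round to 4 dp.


|cross product| = 234.07
|line direction| = sqrt(747.37) = 27.3381
Distance = 234.07/sqrt(747.37) = 8.5621

8.5621


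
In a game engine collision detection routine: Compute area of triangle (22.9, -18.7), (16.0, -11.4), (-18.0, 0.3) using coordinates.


Area = |x_A(y_B-y_C) + x_B(y_C-y_A) + x_C(y_A-y_B)|/2
= |(-267.93) + 304 + 131.4|/2
= 167.47/2 = 83.735

83.735


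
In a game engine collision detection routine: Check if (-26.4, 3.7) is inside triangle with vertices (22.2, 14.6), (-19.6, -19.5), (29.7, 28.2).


Cross products: AB x AP = -1201.64, BC x BP = 1468.12, CA x CP = -579.21
All same sign? no

No, outside


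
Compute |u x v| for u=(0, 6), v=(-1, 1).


|u x v| = |0*1 - 6*(-1)|
= |0 - (-6)| = 6

6


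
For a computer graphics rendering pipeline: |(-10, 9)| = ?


|u| = sqrt((-10)^2 + 9^2) = sqrt(181) = 13.4536

13.4536


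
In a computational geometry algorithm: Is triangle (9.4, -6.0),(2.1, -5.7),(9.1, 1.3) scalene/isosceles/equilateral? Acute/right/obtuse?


Side lengths squared: AB^2=53.38, BC^2=98, CA^2=53.38
Sorted: [53.38, 53.38, 98]
By sides: Isosceles, By angles: Acute

Isosceles, Acute


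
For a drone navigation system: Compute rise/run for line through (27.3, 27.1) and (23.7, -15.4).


slope = (y2-y1)/(x2-x1) = ((-15.4)-27.1)/(23.7-27.3) = (-42.5)/(-3.6) = 11.8056

11.8056


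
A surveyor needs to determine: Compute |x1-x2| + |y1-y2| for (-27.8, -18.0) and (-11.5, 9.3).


|(-27.8)-(-11.5)| + |(-18)-9.3| = 16.3 + 27.3 = 43.6

43.6


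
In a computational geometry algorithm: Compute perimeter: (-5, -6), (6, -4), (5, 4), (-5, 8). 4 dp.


Sides: (-5, -6)->(6, -4): sqrt(125) = 11.18034, (6, -4)->(5, 4): sqrt(65) = 8.062258, (5, 4)->(-5, 8): sqrt(116) = 10.77033, (-5, 8)->(-5, -6): sqrt(196) = 14
Sum = 44.012928
Perimeter = 44.0129

44.0129
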